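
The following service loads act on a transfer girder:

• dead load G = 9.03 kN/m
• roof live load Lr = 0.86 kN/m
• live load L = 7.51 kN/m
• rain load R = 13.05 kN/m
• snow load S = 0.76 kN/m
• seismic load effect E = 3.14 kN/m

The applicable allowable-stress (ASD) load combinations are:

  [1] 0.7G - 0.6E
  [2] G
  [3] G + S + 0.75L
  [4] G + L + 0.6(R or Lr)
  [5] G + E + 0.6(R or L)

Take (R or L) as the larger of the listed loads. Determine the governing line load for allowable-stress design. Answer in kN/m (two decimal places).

(R or Lr) → R = 13.05 kN/m; (R or L) → R = 13.05 kN/m.
[1] 0.7(9.03) - 0.6(3.14) = 6.32 - 1.88 = 4.44
[2] 1.0(9.03) = 9.03
[3] 1.0(9.03) + 1.0(0.76) + 0.75(7.51) = 9.03 + 0.76 + 5.63 = 15.42
[4] 1.0(9.03) + 1.0(7.51) + 0.6(13.05) = 9.03 + 7.51 + 7.83 = 24.37
[5] 1.0(9.03) + 1.0(3.14) + 0.6(13.05) = 9.03 + 3.14 + 7.83 = 20.00
Combination 4 governs: w = 24.37 kN/m.

24.37 kN/m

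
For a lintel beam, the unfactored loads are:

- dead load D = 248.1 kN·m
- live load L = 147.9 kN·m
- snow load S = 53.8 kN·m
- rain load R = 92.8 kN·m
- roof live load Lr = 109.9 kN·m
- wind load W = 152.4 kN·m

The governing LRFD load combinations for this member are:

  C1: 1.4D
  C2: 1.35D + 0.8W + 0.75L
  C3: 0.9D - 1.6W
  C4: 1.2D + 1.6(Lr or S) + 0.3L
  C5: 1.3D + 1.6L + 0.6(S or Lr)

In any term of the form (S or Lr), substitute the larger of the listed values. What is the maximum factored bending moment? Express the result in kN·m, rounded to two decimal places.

625.11 kN·m

(Lr or S) → Lr = 109.9 kN·m; (S or Lr) → Lr = 109.9 kN·m.
C1: 1.4(248.1) = 347.34
C2: 1.35(248.1) + 0.8(152.4) + 0.75(147.9) = 567.78
C3: 0.9(248.1) - 1.6(152.4) = 223.29 - 243.84 = -20.55
C4: 1.2(248.1) + 1.6(109.9) + 0.3(147.9) = 297.72 + 175.84 + 44.37 = 517.93
C5: 1.3(248.1) + 1.6(147.9) + 0.6(109.9) = 322.53 + 236.64 + 65.94 = 625.11
Maximum is from combination 5.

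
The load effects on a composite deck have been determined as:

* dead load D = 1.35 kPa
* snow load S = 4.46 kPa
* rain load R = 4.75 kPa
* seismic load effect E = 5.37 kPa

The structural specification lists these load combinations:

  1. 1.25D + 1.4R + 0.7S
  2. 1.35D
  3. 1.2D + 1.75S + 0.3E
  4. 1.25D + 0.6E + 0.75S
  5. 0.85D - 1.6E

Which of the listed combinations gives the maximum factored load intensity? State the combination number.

Combination 1

1. 1.25(1.35) + 1.4(4.75) + 0.7(4.46) = 1.69 + 6.65 + 3.12 = 11.46
2. 1.35(1.35) = 1.82
3. 1.2(1.35) + 1.75(4.46) + 0.3(5.37) = 1.62 + 7.81 + 1.61 = 11.04
4. 1.25(1.35) + 0.6(5.37) + 0.75(4.46) = 8.25
5. 0.85(1.35) - 1.6(5.37) = 1.15 - 8.59 = -7.44
The largest value is 11.46 kPa from combination 1.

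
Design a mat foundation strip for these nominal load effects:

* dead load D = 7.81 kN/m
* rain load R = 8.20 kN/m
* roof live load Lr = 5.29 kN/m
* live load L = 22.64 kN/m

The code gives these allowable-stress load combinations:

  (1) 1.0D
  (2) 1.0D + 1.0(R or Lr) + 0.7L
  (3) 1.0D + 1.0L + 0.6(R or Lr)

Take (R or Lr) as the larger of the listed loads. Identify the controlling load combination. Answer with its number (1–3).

Combination 3

(R or Lr) → R = 8.20 kN/m.
(1) 1.0(7.81) = 7.81
(2) 1.0(7.81) + 1.0(8.20) + 0.7(22.64) = 31.86
(3) 1.0(7.81) + 1.0(22.64) + 0.6(8.20) = 35.37
The largest value is 35.37 kN/m from combination 3.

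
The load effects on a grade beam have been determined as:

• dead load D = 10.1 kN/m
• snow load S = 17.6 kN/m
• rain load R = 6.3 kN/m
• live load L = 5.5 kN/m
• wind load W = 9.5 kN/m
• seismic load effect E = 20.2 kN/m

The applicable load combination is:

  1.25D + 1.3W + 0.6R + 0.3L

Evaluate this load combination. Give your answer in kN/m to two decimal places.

30.41 kN/m

1.25(10.1) + 1.3(9.5) + 0.6(6.3) + 0.3(5.5) = 30.41
w_u = 30.41 kN/m.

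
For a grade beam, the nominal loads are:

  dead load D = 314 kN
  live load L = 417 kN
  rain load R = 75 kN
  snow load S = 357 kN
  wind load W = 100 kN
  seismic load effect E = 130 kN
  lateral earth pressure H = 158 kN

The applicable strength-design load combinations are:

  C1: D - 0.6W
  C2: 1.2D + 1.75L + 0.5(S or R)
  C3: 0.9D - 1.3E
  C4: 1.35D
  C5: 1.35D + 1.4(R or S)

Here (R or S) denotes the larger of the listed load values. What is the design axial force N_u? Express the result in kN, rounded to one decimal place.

1285.1 kN

(S or R) → S = 357 kN; (R or S) → S = 357 kN.
C1: 1.0(314) - 0.6(100) = 254.0
C2: 1.2(314) + 1.75(417) + 0.5(357) = 1285.1
C3: 0.9(314) - 1.3(130) = 113.6
C4: 1.35(314) = 423.9
C5: 1.35(314) + 1.4(357) = 923.7
Combination 2 governs: N_u = 1285.1 kN.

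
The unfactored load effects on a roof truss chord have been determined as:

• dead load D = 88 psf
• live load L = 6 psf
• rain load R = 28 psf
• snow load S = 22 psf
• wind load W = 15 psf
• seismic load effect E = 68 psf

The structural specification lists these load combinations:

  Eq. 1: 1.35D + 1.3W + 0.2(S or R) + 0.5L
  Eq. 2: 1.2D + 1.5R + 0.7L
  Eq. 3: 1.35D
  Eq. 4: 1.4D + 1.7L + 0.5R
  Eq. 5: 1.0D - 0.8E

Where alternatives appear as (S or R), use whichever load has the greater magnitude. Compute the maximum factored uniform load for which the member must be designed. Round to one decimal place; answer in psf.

(S or R) → R = 28 psf.
Eq. 1: 1.35(88) + 1.3(15) + 0.2(28) + 0.5(6) = 118.8 + 19.5 + 5.6 + 3.0 = 146.9
Eq. 2: 1.2(88) + 1.5(28) + 0.7(6) = 105.6 + 42.0 + 4.2 = 151.8
Eq. 3: 1.35(88) = 118.8
Eq. 4: 1.4(88) + 1.7(6) + 0.5(28) = 123.2 + 10.2 + 14.0 = 147.4
Eq. 5: 1.0(88) - 0.8(68) = 88.0 - 54.4 = 33.6
Combination 2 governs: q_u = 151.8 psf.

151.8 psf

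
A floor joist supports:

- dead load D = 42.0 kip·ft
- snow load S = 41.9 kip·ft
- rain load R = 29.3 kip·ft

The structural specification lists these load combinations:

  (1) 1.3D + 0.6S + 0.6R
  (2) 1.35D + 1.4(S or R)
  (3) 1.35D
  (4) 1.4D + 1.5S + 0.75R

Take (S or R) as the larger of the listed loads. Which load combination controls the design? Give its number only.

(S or R) → S = 41.9 kip·ft.
(1) 1.3(42.0) + 0.6(41.9) + 0.6(29.3) = 54.6 + 25.1 + 17.6 = 97.3
(2) 1.35(42.0) + 1.4(41.9) = 56.7 + 58.7 = 115.4
(3) 1.35(42.0) = 56.7
(4) 1.4(42.0) + 1.5(41.9) + 0.75(29.3) = 143.6
The largest value is 143.6 kip·ft from combination 4.

Combination 4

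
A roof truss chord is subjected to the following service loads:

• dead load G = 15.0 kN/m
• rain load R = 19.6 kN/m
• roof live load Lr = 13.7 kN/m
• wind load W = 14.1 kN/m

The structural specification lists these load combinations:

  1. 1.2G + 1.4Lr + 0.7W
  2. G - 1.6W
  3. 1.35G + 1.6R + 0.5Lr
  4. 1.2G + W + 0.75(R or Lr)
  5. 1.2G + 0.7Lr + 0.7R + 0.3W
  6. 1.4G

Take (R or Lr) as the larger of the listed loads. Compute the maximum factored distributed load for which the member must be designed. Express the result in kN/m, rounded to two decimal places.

58.46 kN/m

(R or Lr) → R = 19.6 kN/m.
1. 1.2(15.0) + 1.4(13.7) + 0.7(14.1) = 18.00 + 19.18 + 9.87 = 47.05
2. 1.0(15.0) - 1.6(14.1) = 15.00 - 22.56 = -7.56
3. 1.35(15.0) + 1.6(19.6) + 0.5(13.7) = 20.25 + 31.36 + 6.85 = 58.46
4. 1.2(15.0) + 1.0(14.1) + 0.75(19.6) = 18.00 + 14.10 + 14.70 = 46.80
5. 1.2(15.0) + 0.7(13.7) + 0.7(19.6) + 0.3(14.1) = 18.00 + 9.59 + 13.72 + 4.23 = 45.54
6. 1.4(15.0) = 21.00
The controlling combination is 3, giving 58.46 kN/m.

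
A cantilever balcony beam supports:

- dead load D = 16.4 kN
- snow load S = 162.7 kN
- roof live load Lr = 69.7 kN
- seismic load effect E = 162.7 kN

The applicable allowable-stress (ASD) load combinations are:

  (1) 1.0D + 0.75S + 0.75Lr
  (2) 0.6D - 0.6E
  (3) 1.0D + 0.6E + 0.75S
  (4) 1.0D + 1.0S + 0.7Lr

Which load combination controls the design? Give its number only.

Combination 3

(1) 1.0(16.4) + 0.75(162.7) + 0.75(69.7) = 190.70
(2) 0.6(16.4) - 0.6(162.7) = -87.78
(3) 1.0(16.4) + 0.6(162.7) + 0.75(162.7) = 236.05
(4) 1.0(16.4) + 1.0(162.7) + 0.7(69.7) = 227.89
The largest value is 236.05 kN from combination 3.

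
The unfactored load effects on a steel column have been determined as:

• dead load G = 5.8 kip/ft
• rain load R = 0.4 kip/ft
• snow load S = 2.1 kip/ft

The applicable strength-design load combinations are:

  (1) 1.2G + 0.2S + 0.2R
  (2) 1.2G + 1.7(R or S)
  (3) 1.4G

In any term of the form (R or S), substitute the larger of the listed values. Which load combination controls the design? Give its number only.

Combination 2

(R or S) → S = 2.1 kip/ft.
(1) 1.2(5.8) + 0.2(2.1) + 0.2(0.4) = 7.5
(2) 1.2(5.8) + 1.7(2.1) = 10.5
(3) 1.4(5.8) = 8.1
The largest value is 10.5 kip/ft from combination 2.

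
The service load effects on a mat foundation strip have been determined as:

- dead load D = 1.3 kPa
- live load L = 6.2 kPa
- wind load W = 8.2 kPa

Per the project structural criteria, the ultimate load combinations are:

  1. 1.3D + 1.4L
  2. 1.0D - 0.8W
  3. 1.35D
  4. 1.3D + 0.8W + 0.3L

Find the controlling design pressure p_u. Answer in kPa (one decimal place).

10.4 kPa

1. 1.3(1.3) + 1.4(6.2) = 10.4
2. 1.0(1.3) - 0.8(8.2) = -5.3
3. 1.35(1.3) = 1.8
4. 1.3(1.3) + 0.8(8.2) + 0.3(6.2) = 10.1
Combination 1 governs: p_u = 10.4 kPa.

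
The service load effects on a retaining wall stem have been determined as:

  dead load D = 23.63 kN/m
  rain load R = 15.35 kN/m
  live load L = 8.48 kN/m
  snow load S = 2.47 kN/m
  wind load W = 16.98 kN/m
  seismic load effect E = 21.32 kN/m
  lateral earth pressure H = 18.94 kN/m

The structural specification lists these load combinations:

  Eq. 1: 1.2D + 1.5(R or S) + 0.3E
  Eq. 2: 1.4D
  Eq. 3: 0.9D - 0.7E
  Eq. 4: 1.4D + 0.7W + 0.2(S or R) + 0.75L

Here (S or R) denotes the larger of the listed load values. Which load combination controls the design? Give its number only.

Combination 1

(R or S) → R = 15.35 kN/m; (S or R) → R = 15.35 kN/m.
Eq. 1: 1.2(23.63) + 1.5(15.35) + 0.3(21.32) = 57.78
Eq. 2: 1.4(23.63) = 33.08
Eq. 3: 0.9(23.63) - 0.7(21.32) = 6.34
Eq. 4: 1.4(23.63) + 0.7(16.98) + 0.2(15.35) + 0.75(8.48) = 33.08 + 11.89 + 3.07 + 6.36 = 54.40
The largest value is 57.78 kN/m from combination 1.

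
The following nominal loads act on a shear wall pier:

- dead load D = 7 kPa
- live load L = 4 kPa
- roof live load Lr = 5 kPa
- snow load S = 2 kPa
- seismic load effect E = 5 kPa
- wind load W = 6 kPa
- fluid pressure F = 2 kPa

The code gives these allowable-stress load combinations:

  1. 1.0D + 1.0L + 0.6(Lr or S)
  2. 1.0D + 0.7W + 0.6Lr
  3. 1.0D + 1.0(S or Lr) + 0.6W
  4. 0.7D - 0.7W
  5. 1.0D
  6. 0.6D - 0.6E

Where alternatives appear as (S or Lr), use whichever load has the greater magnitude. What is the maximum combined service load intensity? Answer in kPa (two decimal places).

15.60 kPa

(Lr or S) → Lr = 5 kPa; (S or Lr) → Lr = 5 kPa.
1. 1.0(7) + 1.0(4) + 0.6(5) = 7.00 + 4.00 + 3.00 = 14.00
2. 1.0(7) + 0.7(6) + 0.6(5) = 7.00 + 4.20 + 3.00 = 14.20
3. 1.0(7) + 1.0(5) + 0.6(6) = 7.00 + 5.00 + 3.60 = 15.60
4. 0.7(7) - 0.7(6) = 4.90 - 4.20 = 0.70
5. 1.0(7) = 7.00
6. 0.6(7) - 0.6(5) = 4.20 - 3.00 = 1.20
Maximum is from combination 3.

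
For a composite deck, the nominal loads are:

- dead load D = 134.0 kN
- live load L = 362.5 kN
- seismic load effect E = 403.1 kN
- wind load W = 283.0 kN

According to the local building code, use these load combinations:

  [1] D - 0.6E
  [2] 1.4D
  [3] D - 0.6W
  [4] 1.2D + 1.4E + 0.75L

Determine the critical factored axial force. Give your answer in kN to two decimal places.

[1] 1.0(134.0) - 0.6(403.1) = -107.86
[2] 1.4(134.0) = 187.60
[3] 1.0(134.0) - 0.6(283.0) = -35.80
[4] 1.2(134.0) + 1.4(403.1) + 0.75(362.5) = 997.02
Combination 4 governs: N_u = 997.02 kN.

997.02 kN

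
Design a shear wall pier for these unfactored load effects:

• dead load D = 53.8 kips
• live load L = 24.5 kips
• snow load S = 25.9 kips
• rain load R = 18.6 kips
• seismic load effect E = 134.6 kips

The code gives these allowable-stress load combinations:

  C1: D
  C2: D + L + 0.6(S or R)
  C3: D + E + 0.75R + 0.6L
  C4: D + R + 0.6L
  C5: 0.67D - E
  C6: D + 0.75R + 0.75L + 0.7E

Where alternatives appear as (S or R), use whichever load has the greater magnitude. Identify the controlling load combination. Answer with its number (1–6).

(S or R) → S = 25.9 kips.
C1: 1.0(53.8) = 53.80
C2: 1.0(53.8) + 1.0(24.5) + 0.6(25.9) = 53.80 + 24.50 + 15.54 = 93.84
C3: 1.0(53.8) + 1.0(134.6) + 0.75(18.6) + 0.6(24.5) = 53.80 + 134.60 + 13.95 + 14.70 = 217.05
C4: 1.0(53.8) + 1.0(18.6) + 0.6(24.5) = 53.80 + 18.60 + 14.70 = 87.10
C5: 0.67(53.8) - 1.0(134.6) = 36.05 - 134.60 = -98.55
C6: 1.0(53.8) + 0.75(18.6) + 0.75(24.5) + 0.7(134.6) = 53.80 + 13.95 + 18.38 + 94.22 = 180.35
The largest value is 217.05 kips from combination 3.

Combination 3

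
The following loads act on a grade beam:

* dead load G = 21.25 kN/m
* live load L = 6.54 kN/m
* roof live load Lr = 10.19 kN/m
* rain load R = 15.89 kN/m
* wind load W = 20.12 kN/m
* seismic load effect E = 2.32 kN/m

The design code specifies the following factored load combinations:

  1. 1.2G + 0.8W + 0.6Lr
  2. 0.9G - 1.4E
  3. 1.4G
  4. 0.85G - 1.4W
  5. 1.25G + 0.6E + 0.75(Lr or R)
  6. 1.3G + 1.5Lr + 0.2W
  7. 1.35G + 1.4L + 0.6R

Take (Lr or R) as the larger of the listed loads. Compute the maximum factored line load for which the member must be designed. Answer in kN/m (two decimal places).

47.71 kN/m

(Lr or R) → R = 15.89 kN/m.
1. 1.2(21.25) + 0.8(20.12) + 0.6(10.19) = 25.50 + 16.10 + 6.11 = 47.71
2. 0.9(21.25) - 1.4(2.32) = 19.13 - 3.25 = 15.88
3. 1.4(21.25) = 29.75
4. 0.85(21.25) - 1.4(20.12) = 18.06 - 28.17 = -10.11
5. 1.25(21.25) + 0.6(2.32) + 0.75(15.89) = 26.56 + 1.39 + 11.92 = 39.87
6. 1.3(21.25) + 1.5(10.19) + 0.2(20.12) = 46.93
7. 1.35(21.25) + 1.4(6.54) + 0.6(15.89) = 28.69 + 9.16 + 9.53 = 47.38
The controlling combination is 1, giving 47.71 kN/m.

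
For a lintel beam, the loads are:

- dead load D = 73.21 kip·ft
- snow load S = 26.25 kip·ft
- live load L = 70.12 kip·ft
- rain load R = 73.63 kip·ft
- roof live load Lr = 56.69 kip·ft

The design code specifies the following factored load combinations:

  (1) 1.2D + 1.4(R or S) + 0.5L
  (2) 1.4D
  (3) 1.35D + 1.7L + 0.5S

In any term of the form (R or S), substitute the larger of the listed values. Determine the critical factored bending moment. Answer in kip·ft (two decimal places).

231.16 kip·ft

(R or S) → R = 73.63 kip·ft.
(1) 1.2(73.21) + 1.4(73.63) + 0.5(70.12) = 87.85 + 103.08 + 35.06 = 225.99
(2) 1.4(73.21) = 102.49
(3) 1.35(73.21) + 1.7(70.12) + 0.5(26.25) = 98.83 + 119.20 + 13.13 = 231.16
Maximum is from combination 3.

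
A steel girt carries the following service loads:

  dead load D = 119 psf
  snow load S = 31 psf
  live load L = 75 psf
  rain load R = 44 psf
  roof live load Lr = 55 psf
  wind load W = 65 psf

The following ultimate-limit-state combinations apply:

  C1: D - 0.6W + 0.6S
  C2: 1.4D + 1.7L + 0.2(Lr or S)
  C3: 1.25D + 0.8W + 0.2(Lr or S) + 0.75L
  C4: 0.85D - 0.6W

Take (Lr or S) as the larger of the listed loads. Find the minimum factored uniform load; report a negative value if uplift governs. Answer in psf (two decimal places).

62.15 psf

(Lr or S) → Lr = 55 psf.
C1: 1.0(119) - 0.6(65) + 0.6(31) = 98.60
C2: 1.4(119) + 1.7(75) + 0.2(55) = 305.10
C3: 1.25(119) + 0.8(65) + 0.2(55) + 0.75(75) = 268.00
C4: 0.85(119) - 0.6(65) = 62.15
Combination 4 gives the minimum: 62.15 psf.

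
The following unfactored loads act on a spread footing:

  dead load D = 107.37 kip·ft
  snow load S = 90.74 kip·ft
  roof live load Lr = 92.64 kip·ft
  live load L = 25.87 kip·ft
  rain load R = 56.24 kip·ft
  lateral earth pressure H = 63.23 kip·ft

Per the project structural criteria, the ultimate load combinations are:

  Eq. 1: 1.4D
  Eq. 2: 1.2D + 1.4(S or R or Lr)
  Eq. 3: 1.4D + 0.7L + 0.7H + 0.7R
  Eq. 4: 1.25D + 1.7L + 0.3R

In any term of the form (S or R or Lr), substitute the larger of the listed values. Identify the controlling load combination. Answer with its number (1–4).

(S or R or Lr) → Lr = 92.64 kip·ft.
Eq. 1: 1.4(107.37) = 150.32
Eq. 2: 1.2(107.37) + 1.4(92.64) = 128.84 + 129.70 = 258.54
Eq. 3: 1.4(107.37) + 0.7(25.87) + 0.7(63.23) + 0.7(56.24) = 150.32 + 18.11 + 44.26 + 39.37 = 252.06
Eq. 4: 1.25(107.37) + 1.7(25.87) + 0.3(56.24) = 134.21 + 43.98 + 16.87 = 195.06
The largest value is 258.54 kip·ft from combination 2.

Combination 2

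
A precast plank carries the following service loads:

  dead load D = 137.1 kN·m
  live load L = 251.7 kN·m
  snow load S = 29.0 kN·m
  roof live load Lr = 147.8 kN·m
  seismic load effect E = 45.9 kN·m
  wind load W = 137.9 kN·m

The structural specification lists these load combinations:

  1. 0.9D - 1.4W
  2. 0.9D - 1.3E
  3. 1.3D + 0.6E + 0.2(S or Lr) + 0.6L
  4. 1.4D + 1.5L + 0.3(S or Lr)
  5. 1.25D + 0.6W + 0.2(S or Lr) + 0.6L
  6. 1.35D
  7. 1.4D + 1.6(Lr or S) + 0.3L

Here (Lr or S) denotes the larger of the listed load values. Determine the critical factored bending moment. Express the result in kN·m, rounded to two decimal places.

(S or Lr) → Lr = 147.8 kN·m; (Lr or S) → Lr = 147.8 kN·m.
1. 0.9(137.1) - 1.4(137.9) = 123.39 - 193.06 = -69.67
2. 0.9(137.1) - 1.3(45.9) = 123.39 - 59.67 = 63.72
3. 1.3(137.1) + 0.6(45.9) + 0.2(147.8) + 0.6(251.7) = 178.23 + 27.54 + 29.56 + 151.02 = 386.35
4. 1.4(137.1) + 1.5(251.7) + 0.3(147.8) = 191.94 + 377.55 + 44.34 = 613.83
5. 1.25(137.1) + 0.6(137.9) + 0.2(147.8) + 0.6(251.7) = 171.38 + 82.74 + 29.56 + 151.02 = 434.70
6. 1.35(137.1) = 185.09
7. 1.4(137.1) + 1.6(147.8) + 0.3(251.7) = 191.94 + 236.48 + 75.51 = 503.93
Combination 4 governs: M_u = 613.83 kN·m.

613.83 kN·m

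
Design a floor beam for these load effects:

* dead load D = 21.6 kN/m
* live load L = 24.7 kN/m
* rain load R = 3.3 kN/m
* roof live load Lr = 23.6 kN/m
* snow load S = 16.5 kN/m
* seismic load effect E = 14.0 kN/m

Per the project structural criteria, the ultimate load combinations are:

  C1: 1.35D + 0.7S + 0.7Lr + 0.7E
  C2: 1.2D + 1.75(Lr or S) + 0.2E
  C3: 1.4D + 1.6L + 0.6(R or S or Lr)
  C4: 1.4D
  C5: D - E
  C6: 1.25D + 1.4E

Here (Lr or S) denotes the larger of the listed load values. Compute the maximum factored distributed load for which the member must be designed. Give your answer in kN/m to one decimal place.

83.9 kN/m

(Lr or S) → Lr = 23.6 kN/m; (R or S or Lr) → Lr = 23.6 kN/m.
C1: 1.35(21.6) + 0.7(16.5) + 0.7(23.6) + 0.7(14.0) = 67.0
C2: 1.2(21.6) + 1.75(23.6) + 0.2(14.0) = 70.0
C3: 1.4(21.6) + 1.6(24.7) + 0.6(23.6) = 83.9
C4: 1.4(21.6) = 30.2
C5: 1.0(21.6) - 1.0(14.0) = 7.6
C6: 1.25(21.6) + 1.4(14.0) = 46.6
The controlling combination is 3, giving 83.9 kN/m.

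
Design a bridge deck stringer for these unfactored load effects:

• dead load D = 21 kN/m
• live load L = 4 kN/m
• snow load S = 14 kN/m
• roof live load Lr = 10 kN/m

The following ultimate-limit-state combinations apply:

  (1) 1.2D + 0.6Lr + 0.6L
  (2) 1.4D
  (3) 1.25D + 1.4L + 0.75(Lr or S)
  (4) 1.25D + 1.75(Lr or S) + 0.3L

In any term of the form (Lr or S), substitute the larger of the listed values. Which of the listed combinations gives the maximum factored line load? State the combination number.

Combination 4

(Lr or S) → S = 14 kN/m.
(1) 1.2(21) + 0.6(10) + 0.6(4) = 25.20 + 6.00 + 2.40 = 33.60
(2) 1.4(21) = 29.40
(3) 1.25(21) + 1.4(4) + 0.75(14) = 26.25 + 5.60 + 10.50 = 42.35
(4) 1.25(21) + 1.75(14) + 0.3(4) = 26.25 + 24.50 + 1.20 = 51.95
The largest value is 51.95 kN/m from combination 4.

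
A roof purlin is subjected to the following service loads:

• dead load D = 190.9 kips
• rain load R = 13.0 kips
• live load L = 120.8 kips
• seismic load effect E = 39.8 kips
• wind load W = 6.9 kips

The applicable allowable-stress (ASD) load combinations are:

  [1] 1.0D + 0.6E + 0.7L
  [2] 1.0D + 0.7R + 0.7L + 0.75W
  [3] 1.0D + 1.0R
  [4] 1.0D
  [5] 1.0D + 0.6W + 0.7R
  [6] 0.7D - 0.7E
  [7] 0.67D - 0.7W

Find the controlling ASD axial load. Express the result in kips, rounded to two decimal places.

299.34 kips

[1] 1.0(190.9) + 0.6(39.8) + 0.7(120.8) = 190.90 + 23.88 + 84.56 = 299.34
[2] 1.0(190.9) + 0.7(13.0) + 0.7(120.8) + 0.75(6.9) = 190.90 + 9.10 + 84.56 + 5.18 = 289.74
[3] 1.0(190.9) + 1.0(13.0) = 190.90 + 13.00 = 203.90
[4] 1.0(190.9) = 190.90
[5] 1.0(190.9) + 0.6(6.9) + 0.7(13.0) = 190.90 + 4.14 + 9.10 = 204.14
[6] 0.7(190.9) - 0.7(39.8) = 133.63 - 27.86 = 105.77
[7] 0.67(190.9) - 0.7(6.9) = 127.90 - 4.83 = 123.07
Combination 1 governs: P = 299.34 kips.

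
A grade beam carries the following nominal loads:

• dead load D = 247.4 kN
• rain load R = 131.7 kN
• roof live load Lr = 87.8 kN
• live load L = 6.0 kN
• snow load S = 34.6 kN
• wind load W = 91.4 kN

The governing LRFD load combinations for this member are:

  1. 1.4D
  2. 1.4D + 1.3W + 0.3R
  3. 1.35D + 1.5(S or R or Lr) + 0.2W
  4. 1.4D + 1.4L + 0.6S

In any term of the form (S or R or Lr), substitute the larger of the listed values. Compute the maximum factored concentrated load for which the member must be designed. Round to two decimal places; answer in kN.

549.82 kN

(S or R or Lr) → R = 131.7 kN.
1. 1.4(247.4) = 346.36
2. 1.4(247.4) + 1.3(91.4) + 0.3(131.7) = 346.36 + 118.82 + 39.51 = 504.69
3. 1.35(247.4) + 1.5(131.7) + 0.2(91.4) = 333.99 + 197.55 + 18.28 = 549.82
4. 1.4(247.4) + 1.4(6.0) + 0.6(34.6) = 346.36 + 8.40 + 20.76 = 375.52
The controlling combination is 3, giving 549.82 kN.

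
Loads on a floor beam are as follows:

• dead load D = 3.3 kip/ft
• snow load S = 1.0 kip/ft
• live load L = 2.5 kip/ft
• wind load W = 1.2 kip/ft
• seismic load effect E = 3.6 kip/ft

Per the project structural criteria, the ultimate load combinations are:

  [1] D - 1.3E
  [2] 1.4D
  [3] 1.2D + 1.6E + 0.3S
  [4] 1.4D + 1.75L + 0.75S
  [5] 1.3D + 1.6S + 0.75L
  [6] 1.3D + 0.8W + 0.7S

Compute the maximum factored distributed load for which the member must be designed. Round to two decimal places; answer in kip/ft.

10.02 kip/ft

[1] 1.0(3.3) - 1.3(3.6) = -1.38
[2] 1.4(3.3) = 4.62
[3] 1.2(3.3) + 1.6(3.6) + 0.3(1.0) = 10.02
[4] 1.4(3.3) + 1.75(2.5) + 0.75(1.0) = 9.75
[5] 1.3(3.3) + 1.6(1.0) + 0.75(2.5) = 7.77
[6] 1.3(3.3) + 0.8(1.2) + 0.7(1.0) = 5.95
The controlling combination is 3, giving 10.02 kip/ft.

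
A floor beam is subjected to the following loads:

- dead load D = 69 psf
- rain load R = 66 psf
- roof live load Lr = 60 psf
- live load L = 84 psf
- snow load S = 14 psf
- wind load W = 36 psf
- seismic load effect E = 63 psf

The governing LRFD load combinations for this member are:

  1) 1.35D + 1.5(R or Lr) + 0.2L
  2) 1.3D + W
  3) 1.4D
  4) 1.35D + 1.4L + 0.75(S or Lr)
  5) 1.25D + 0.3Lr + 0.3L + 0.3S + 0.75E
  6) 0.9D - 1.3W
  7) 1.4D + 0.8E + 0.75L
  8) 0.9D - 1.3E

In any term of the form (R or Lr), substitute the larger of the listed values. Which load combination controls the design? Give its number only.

Combination 4

(R or Lr) → R = 66 psf; (S or Lr) → Lr = 60 psf.
1) 1.35(69) + 1.5(66) + 0.2(84) = 93.15 + 99.00 + 16.80 = 208.95
2) 1.3(69) + 1.0(36) = 89.70 + 36.00 = 125.70
3) 1.4(69) = 96.60
4) 1.35(69) + 1.4(84) + 0.75(60) = 93.15 + 117.60 + 45.00 = 255.75
5) 1.25(69) + 0.3(60) + 0.3(84) + 0.3(14) + 0.75(63) = 86.25 + 18.00 + 25.20 + 4.20 + 47.25 = 180.90
6) 0.9(69) - 1.3(36) = 62.10 - 46.80 = 15.30
7) 1.4(69) + 0.8(63) + 0.75(84) = 96.60 + 50.40 + 63.00 = 210.00
8) 0.9(69) - 1.3(63) = 62.10 - 81.90 = -19.80
The largest value is 255.75 psf from combination 4.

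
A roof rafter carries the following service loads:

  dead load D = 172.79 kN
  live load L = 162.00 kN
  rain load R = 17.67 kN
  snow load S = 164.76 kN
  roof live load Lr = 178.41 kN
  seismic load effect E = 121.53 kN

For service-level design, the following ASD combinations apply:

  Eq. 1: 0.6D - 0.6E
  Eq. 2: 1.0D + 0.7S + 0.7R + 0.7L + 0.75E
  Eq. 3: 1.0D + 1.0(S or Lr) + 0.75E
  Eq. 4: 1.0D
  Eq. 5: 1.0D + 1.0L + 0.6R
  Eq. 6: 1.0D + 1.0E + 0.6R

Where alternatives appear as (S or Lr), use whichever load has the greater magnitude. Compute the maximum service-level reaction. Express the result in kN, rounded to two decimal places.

(S or Lr) → Lr = 178.41 kN.
Eq. 1: 0.6(172.79) - 0.6(121.53) = 30.76
Eq. 2: 1.0(172.79) + 0.7(164.76) + 0.7(17.67) + 0.7(162.00) + 0.75(121.53) = 172.79 + 115.33 + 12.37 + 113.40 + 91.15 = 505.04
Eq. 3: 1.0(172.79) + 1.0(178.41) + 0.75(121.53) = 172.79 + 178.41 + 91.15 = 442.35
Eq. 4: 1.0(172.79) = 172.79
Eq. 5: 1.0(172.79) + 1.0(162.00) + 0.6(17.67) = 172.79 + 162.00 + 10.60 = 345.39
Eq. 6: 1.0(172.79) + 1.0(121.53) + 0.6(17.67) = 172.79 + 121.53 + 10.60 = 304.92
Maximum is from combination 2.

505.04 kN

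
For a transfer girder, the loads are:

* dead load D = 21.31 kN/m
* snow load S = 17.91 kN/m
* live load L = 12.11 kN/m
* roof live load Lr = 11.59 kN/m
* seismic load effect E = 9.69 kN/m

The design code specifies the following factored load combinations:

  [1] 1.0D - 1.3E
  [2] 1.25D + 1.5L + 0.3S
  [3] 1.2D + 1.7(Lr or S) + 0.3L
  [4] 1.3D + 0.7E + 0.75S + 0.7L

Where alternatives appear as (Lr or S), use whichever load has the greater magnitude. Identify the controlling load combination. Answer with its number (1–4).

Combination 3

(Lr or S) → S = 17.91 kN/m.
[1] 1.0(21.31) - 1.3(9.69) = 21.31 - 12.60 = 8.71
[2] 1.25(21.31) + 1.5(12.11) + 0.3(17.91) = 26.64 + 18.17 + 5.37 = 50.18
[3] 1.2(21.31) + 1.7(17.91) + 0.3(12.11) = 25.57 + 30.45 + 3.63 = 59.65
[4] 1.3(21.31) + 0.7(9.69) + 0.75(17.91) + 0.7(12.11) = 56.40
The largest value is 59.65 kN/m from combination 3.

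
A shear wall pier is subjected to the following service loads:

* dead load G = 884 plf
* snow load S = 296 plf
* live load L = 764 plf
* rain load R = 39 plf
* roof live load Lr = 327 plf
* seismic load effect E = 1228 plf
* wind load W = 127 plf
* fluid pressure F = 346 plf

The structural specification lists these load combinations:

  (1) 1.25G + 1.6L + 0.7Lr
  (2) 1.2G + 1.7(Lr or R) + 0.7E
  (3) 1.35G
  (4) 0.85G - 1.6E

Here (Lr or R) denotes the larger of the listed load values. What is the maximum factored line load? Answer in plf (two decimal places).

(Lr or R) → Lr = 327 plf.
(1) 1.25(884) + 1.6(764) + 0.7(327) = 1105.00 + 1222.40 + 228.90 = 2556.30
(2) 1.2(884) + 1.7(327) + 0.7(1228) = 1060.80 + 555.90 + 859.60 = 2476.30
(3) 1.35(884) = 1193.40
(4) 0.85(884) - 1.6(1228) = 751.40 - 1964.80 = -1213.40
The controlling combination is 1, giving 2556.30 plf.

2556.30 plf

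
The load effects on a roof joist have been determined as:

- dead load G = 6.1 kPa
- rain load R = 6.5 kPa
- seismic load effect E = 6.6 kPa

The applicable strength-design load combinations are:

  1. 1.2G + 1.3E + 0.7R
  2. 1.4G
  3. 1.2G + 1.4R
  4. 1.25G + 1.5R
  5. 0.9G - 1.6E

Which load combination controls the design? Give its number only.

Combination 1

1. 1.2(6.1) + 1.3(6.6) + 0.7(6.5) = 7.32 + 8.58 + 4.55 = 20.45
2. 1.4(6.1) = 8.54
3. 1.2(6.1) + 1.4(6.5) = 7.32 + 9.10 = 16.42
4. 1.25(6.1) + 1.5(6.5) = 7.63 + 9.75 = 17.38
5. 0.9(6.1) - 1.6(6.6) = 5.49 - 10.56 = -5.07
The largest value is 20.45 kPa from combination 1.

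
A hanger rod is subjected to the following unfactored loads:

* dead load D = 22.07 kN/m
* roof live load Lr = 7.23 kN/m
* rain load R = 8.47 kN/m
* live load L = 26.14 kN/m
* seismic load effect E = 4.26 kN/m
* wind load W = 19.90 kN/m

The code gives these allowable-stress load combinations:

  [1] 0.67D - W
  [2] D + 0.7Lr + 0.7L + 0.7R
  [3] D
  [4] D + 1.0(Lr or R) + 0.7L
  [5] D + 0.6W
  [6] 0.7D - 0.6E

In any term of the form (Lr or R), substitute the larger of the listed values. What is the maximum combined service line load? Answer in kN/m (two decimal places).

51.36 kN/m

(Lr or R) → R = 8.47 kN/m.
[1] 0.67(22.07) - 1.0(19.90) = 14.79 - 19.90 = -5.11
[2] 1.0(22.07) + 0.7(7.23) + 0.7(26.14) + 0.7(8.47) = 22.07 + 5.06 + 18.30 + 5.93 = 51.36
[3] 1.0(22.07) = 22.07
[4] 1.0(22.07) + 1.0(8.47) + 0.7(26.14) = 22.07 + 8.47 + 18.30 = 48.84
[5] 1.0(22.07) + 0.6(19.90) = 22.07 + 11.94 = 34.01
[6] 0.7(22.07) - 0.6(4.26) = 15.45 - 2.56 = 12.89
Combination 2 governs: w = 51.36 kN/m.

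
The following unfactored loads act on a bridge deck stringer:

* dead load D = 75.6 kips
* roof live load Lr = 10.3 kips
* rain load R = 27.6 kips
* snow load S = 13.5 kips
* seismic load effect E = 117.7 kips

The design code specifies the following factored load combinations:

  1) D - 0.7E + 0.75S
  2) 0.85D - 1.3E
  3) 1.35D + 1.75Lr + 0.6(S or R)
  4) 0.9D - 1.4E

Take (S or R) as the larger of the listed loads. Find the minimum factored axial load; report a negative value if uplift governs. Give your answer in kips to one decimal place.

-96.7 kips

(S or R) → R = 27.6 kips.
1) 1.0(75.6) - 0.7(117.7) + 0.75(13.5) = 75.6 - 82.4 + 10.1 = 3.3
2) 0.85(75.6) - 1.3(117.7) = -88.8
3) 1.35(75.6) + 1.75(10.3) + 0.6(27.6) = 136.6
4) 0.9(75.6) - 1.4(117.7) = -96.7
Combination 4 gives the minimum: -96.7 kips.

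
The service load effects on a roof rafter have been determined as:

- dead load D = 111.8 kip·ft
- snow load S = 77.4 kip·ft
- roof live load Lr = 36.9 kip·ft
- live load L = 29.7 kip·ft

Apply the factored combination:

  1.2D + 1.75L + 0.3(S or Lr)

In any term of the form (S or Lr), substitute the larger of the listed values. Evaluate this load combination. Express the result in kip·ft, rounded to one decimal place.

(S or Lr) → S = 77.4 kip·ft.
1.2(111.8) + 1.75(29.7) + 0.3(77.4) = 134.2 + 52.0 + 23.2 = 209.4
M_u = 209.4 kip·ft.

209.4 kip·ft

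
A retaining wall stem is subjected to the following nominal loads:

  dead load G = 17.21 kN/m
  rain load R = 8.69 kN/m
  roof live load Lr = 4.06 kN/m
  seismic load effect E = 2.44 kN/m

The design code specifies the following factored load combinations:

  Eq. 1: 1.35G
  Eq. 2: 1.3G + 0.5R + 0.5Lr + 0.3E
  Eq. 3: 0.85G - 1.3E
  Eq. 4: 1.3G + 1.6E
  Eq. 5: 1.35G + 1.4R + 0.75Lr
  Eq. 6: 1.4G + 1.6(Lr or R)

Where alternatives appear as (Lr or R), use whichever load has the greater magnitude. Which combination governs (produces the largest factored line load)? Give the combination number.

Combination 5

(Lr or R) → R = 8.69 kN/m.
Eq. 1: 1.35(17.21) = 23.23
Eq. 2: 1.3(17.21) + 0.5(8.69) + 0.5(4.06) + 0.3(2.44) = 22.37 + 4.35 + 2.03 + 0.73 = 29.48
Eq. 3: 0.85(17.21) - 1.3(2.44) = 14.63 - 3.17 = 11.46
Eq. 4: 1.3(17.21) + 1.6(2.44) = 26.28
Eq. 5: 1.35(17.21) + 1.4(8.69) + 0.75(4.06) = 38.44
Eq. 6: 1.4(17.21) + 1.6(8.69) = 38.00
The largest value is 38.44 kN/m from combination 5.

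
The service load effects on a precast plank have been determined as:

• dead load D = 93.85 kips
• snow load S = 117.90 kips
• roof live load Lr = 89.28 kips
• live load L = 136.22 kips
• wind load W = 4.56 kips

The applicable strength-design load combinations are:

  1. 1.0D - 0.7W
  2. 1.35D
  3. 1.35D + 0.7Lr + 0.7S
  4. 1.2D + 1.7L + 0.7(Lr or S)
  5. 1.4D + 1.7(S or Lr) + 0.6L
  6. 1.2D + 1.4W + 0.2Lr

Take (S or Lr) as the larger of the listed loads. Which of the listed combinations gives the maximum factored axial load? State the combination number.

(Lr or S) → S = 117.90 kips; (S or Lr) → S = 117.90 kips.
1. 1.0(93.85) - 0.7(4.56) = 93.85 - 3.19 = 90.66
2. 1.35(93.85) = 126.70
3. 1.35(93.85) + 0.7(89.28) + 0.7(117.90) = 271.72
4. 1.2(93.85) + 1.7(136.22) + 0.7(117.90) = 112.62 + 231.57 + 82.53 = 426.72
5. 1.4(93.85) + 1.7(117.90) + 0.6(136.22) = 131.39 + 200.43 + 81.73 = 413.55
6. 1.2(93.85) + 1.4(4.56) + 0.2(89.28) = 112.62 + 6.38 + 17.86 = 136.86
The largest value is 426.72 kips from combination 4.

Combination 4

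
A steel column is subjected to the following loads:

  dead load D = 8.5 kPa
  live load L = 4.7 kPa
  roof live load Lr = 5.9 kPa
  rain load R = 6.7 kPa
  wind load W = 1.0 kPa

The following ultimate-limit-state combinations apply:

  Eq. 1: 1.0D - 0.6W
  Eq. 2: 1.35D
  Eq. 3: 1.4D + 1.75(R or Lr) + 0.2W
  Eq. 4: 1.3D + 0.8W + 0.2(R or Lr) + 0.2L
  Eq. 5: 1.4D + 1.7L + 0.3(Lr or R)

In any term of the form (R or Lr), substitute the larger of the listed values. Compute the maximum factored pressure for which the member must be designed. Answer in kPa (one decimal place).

(R or Lr) → R = 6.7 kPa; (Lr or R) → R = 6.7 kPa.
Eq. 1: 1.0(8.5) - 0.6(1.0) = 8.5 - 0.6 = 7.9
Eq. 2: 1.35(8.5) = 11.5
Eq. 3: 1.4(8.5) + 1.75(6.7) + 0.2(1.0) = 11.9 + 11.7 + 0.2 = 23.8
Eq. 4: 1.3(8.5) + 0.8(1.0) + 0.2(6.7) + 0.2(4.7) = 11.1 + 0.8 + 1.3 + 0.9 = 14.1
Eq. 5: 1.4(8.5) + 1.7(4.7) + 0.3(6.7) = 11.9 + 8.0 + 2.0 = 21.9
The controlling combination is 3, giving 23.8 kPa.

23.8 kPa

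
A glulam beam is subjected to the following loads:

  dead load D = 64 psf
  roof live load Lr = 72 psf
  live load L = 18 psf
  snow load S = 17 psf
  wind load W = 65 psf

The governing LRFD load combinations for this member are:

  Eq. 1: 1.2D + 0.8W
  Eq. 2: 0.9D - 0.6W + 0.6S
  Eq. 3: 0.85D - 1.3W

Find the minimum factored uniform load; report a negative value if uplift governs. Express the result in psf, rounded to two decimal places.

-30.10 psf

Eq. 1: 1.2(64) + 0.8(65) = 76.80 + 52.00 = 128.80
Eq. 2: 0.9(64) - 0.6(65) + 0.6(17) = 57.60 - 39.00 + 10.20 = 28.80
Eq. 3: 0.85(64) - 1.3(65) = 54.40 - 84.50 = -30.10
Combination 3 gives the minimum: -30.10 psf.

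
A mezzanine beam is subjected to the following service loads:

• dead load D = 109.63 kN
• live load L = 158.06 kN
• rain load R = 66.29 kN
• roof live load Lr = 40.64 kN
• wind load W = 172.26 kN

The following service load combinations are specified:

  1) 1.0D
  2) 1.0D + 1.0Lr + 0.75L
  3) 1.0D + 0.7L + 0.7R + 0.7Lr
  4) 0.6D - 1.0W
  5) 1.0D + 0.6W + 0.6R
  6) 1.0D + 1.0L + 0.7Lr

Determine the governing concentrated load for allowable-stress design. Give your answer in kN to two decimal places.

296.14 kN

1) 1.0(109.63) = 109.63
2) 1.0(109.63) + 1.0(40.64) + 0.75(158.06) = 109.63 + 40.64 + 118.55 = 268.82
3) 1.0(109.63) + 0.7(158.06) + 0.7(66.29) + 0.7(40.64) = 109.63 + 110.64 + 46.40 + 28.45 = 295.12
4) 0.6(109.63) - 1.0(172.26) = 65.78 - 172.26 = -106.48
5) 1.0(109.63) + 0.6(172.26) + 0.6(66.29) = 109.63 + 103.36 + 39.77 = 252.76
6) 1.0(109.63) + 1.0(158.06) + 0.7(40.64) = 109.63 + 158.06 + 28.45 = 296.14
The controlling combination is 6, giving 296.14 kN.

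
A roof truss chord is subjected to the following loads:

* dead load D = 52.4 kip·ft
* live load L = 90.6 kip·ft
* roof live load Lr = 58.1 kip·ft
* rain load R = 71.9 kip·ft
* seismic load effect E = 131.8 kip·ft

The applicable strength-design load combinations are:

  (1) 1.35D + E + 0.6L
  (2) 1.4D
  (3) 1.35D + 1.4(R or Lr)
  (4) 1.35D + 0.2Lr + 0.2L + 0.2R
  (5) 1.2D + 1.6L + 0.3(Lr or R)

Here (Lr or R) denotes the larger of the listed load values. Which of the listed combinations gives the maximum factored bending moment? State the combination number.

Combination 1

(R or Lr) → R = 71.9 kip·ft; (Lr or R) → R = 71.9 kip·ft.
(1) 1.35(52.4) + 1.0(131.8) + 0.6(90.6) = 70.74 + 131.80 + 54.36 = 256.90
(2) 1.4(52.4) = 73.36
(3) 1.35(52.4) + 1.4(71.9) = 70.74 + 100.66 = 171.40
(4) 1.35(52.4) + 0.2(58.1) + 0.2(90.6) + 0.2(71.9) = 70.74 + 11.62 + 18.12 + 14.38 = 114.86
(5) 1.2(52.4) + 1.6(90.6) + 0.3(71.9) = 62.88 + 144.96 + 21.57 = 229.41
The largest value is 256.90 kip·ft from combination 1.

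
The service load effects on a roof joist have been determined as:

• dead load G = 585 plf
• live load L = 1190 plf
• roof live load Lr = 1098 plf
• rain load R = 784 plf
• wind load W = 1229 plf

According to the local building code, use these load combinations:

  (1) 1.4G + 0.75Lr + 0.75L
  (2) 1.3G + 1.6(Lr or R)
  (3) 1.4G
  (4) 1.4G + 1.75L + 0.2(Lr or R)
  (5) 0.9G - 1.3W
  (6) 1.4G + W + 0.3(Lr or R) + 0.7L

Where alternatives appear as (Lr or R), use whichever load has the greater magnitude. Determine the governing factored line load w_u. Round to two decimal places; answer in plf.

3210.40 plf

(Lr or R) → Lr = 1098 plf.
(1) 1.4(585) + 0.75(1098) + 0.75(1190) = 819.00 + 823.50 + 892.50 = 2535.00
(2) 1.3(585) + 1.6(1098) = 760.50 + 1756.80 = 2517.30
(3) 1.4(585) = 819.00
(4) 1.4(585) + 1.75(1190) + 0.2(1098) = 819.00 + 2082.50 + 219.60 = 3121.10
(5) 0.9(585) - 1.3(1229) = 526.50 - 1597.70 = -1071.20
(6) 1.4(585) + 1.0(1229) + 0.3(1098) + 0.7(1190) = 819.00 + 1229.00 + 329.40 + 833.00 = 3210.40
Combination 6 governs: w_u = 3210.40 plf.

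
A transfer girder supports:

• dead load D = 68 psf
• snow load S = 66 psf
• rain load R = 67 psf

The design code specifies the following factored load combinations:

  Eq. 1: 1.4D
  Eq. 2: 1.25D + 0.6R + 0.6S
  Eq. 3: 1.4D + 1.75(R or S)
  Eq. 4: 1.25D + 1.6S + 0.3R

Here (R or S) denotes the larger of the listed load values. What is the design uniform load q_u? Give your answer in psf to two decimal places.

212.45 psf

(R or S) → R = 67 psf.
Eq. 1: 1.4(68) = 95.20
Eq. 2: 1.25(68) + 0.6(67) + 0.6(66) = 85.00 + 40.20 + 39.60 = 164.80
Eq. 3: 1.4(68) + 1.75(67) = 95.20 + 117.25 = 212.45
Eq. 4: 1.25(68) + 1.6(66) + 0.3(67) = 85.00 + 105.60 + 20.10 = 210.70
Maximum is from combination 3.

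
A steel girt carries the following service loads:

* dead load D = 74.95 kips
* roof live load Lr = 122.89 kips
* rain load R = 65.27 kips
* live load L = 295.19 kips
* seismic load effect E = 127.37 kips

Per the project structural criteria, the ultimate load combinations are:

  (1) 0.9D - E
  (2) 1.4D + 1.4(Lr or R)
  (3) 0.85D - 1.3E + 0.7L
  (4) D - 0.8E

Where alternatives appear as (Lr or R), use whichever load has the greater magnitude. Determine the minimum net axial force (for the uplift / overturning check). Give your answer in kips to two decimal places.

(Lr or R) → Lr = 122.89 kips.
(1) 0.9(74.95) - 1.0(127.37) = -59.92
(2) 1.4(74.95) + 1.4(122.89) = 276.98
(3) 0.85(74.95) - 1.3(127.37) + 0.7(295.19) = 104.76
(4) 1.0(74.95) - 0.8(127.37) = -26.95
Combination 1 gives the minimum: -59.92 kips.

-59.92 kips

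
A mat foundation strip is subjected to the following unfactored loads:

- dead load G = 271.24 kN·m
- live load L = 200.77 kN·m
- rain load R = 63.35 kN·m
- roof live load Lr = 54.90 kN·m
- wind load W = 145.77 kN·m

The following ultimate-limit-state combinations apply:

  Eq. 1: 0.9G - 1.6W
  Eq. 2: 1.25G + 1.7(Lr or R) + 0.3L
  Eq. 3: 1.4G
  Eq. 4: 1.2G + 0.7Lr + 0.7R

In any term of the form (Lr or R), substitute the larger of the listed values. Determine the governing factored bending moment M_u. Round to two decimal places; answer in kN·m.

506.98 kN·m

(Lr or R) → R = 63.35 kN·m.
Eq. 1: 0.9(271.24) - 1.6(145.77) = 10.88
Eq. 2: 1.25(271.24) + 1.7(63.35) + 0.3(200.77) = 506.98
Eq. 3: 1.4(271.24) = 379.74
Eq. 4: 1.2(271.24) + 0.7(54.90) + 0.7(63.35) = 408.26
Maximum is from combination 2.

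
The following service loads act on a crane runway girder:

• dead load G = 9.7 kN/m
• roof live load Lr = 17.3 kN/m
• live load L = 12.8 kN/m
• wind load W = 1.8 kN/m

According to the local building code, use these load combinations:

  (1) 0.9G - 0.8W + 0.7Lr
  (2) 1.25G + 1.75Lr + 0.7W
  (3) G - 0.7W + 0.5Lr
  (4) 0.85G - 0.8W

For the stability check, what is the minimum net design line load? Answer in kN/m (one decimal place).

6.8 kN/m

(1) 0.9(9.7) - 0.8(1.8) + 0.7(17.3) = 8.7 - 1.4 + 12.1 = 19.4
(2) 1.25(9.7) + 1.75(17.3) + 0.7(1.8) = 12.1 + 30.3 + 1.3 = 43.7
(3) 1.0(9.7) - 0.7(1.8) + 0.5(17.3) = 9.7 - 1.3 + 8.7 = 17.1
(4) 0.85(9.7) - 0.8(1.8) = 8.2 - 1.4 = 6.8
Combination 4 gives the minimum: 6.8 kN/m.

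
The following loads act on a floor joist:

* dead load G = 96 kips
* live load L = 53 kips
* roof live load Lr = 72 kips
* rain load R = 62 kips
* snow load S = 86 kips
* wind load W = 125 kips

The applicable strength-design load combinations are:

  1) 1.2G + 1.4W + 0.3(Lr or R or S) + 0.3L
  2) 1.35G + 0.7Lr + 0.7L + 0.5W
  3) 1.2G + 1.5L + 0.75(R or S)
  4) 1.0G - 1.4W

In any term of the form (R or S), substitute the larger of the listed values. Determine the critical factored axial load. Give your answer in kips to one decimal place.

331.9 kips

(Lr or R or S) → S = 86 kips; (R or S) → S = 86 kips.
1) 1.2(96) + 1.4(125) + 0.3(86) + 0.3(53) = 115.2 + 175.0 + 25.8 + 15.9 = 331.9
2) 1.35(96) + 0.7(72) + 0.7(53) + 0.5(125) = 129.6 + 50.4 + 37.1 + 62.5 = 279.6
3) 1.2(96) + 1.5(53) + 0.75(86) = 115.2 + 79.5 + 64.5 = 259.2
4) 1.0(96) - 1.4(125) = 96.0 - 175.0 = -79.0
Combination 1 governs: P_u = 331.9 kips.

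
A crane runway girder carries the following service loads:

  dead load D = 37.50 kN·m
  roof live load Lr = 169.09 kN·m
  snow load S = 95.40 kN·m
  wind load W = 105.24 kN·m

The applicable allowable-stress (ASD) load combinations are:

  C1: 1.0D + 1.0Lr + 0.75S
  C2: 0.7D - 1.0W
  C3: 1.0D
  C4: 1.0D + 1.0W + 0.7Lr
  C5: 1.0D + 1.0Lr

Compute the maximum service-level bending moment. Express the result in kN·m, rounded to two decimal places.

278.14 kN·m

C1: 1.0(37.50) + 1.0(169.09) + 0.75(95.40) = 37.50 + 169.09 + 71.55 = 278.14
C2: 0.7(37.50) - 1.0(105.24) = 26.25 - 105.24 = -78.99
C3: 1.0(37.50) = 37.50
C4: 1.0(37.50) + 1.0(105.24) + 0.7(169.09) = 37.50 + 105.24 + 118.36 = 261.10
C5: 1.0(37.50) + 1.0(169.09) = 37.50 + 169.09 = 206.59
Maximum is from combination 1.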